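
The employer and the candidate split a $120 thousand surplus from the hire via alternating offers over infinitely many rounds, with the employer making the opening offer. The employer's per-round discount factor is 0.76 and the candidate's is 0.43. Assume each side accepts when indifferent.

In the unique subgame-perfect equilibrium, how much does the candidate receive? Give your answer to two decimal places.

In a stationary SPE each proposer offers the other exactly their discounted continuation value.
If the employer keeps x when proposing and the candidate keeps y when proposing, then x = 120 − 0.43y and y = 120 − 0.76x.
Solving: x = 120(1 − 0.43) / (1 − 0.76·0.43) = 68.4 / 0.6732 ≈ 101.6043.
The candidate gets 120 − 101.6043 ≈ 18.3957.

18.40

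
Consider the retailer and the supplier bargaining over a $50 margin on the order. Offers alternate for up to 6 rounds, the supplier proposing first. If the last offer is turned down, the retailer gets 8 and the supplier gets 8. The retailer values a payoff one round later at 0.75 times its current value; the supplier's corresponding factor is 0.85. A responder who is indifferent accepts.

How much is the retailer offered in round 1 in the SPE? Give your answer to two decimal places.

22.01

Work backward from the last round.
Round 6 (the retailer proposes): the supplier gets 8 if talks fail, so the retailer offers 8 and keeps 42.
Round 5 (the supplier proposes): the retailer can get 42 next round, worth 0.75 × 42 = 31.5 now; the supplier offers that and keeps 18.5.
Round 4 (the retailer proposes): the supplier can get 18.5 next round, worth 0.85 × 18.5 = 15.725 now; the retailer offers that and keeps 34.275.
Round 3 (the supplier proposes): the retailer can get 34.275 next round, worth 0.75 × 34.275 = 25.70625 now; the supplier offers that and keeps 24.29375.
Round 2 (the retailer proposes): the supplier can get 24.29375 next round, worth 0.85 × 24.29375 = 20.6496875 now. The retailer offers 20.6496875 and keeps 50 − 20.6496875 = 29.3503125.
Round 1 (the supplier proposes): the retailer can get 29.3503125 next round, worth 0.75 × 29.3503125 = 22.012734375 now. The supplier offers 22.012734375 and keeps 50 − 22.012734375 = 27.987265625.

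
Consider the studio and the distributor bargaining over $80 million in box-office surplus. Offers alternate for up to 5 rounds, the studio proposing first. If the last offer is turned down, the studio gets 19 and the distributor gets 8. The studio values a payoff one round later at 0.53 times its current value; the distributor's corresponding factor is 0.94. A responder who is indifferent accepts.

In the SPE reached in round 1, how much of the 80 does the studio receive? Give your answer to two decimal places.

25.06

Round 5 (the studio proposes): the distributor gets 8 if talks fail, so the studio offers 8 and keeps 72.
Round 4 (the distributor proposes): the studio can get 72 next round, worth 0.53 × 72 = 38.16 now. The distributor offers 38.16 and keeps 80 − 38.16 = 41.84.
Round 3 (the studio proposes): the distributor can get 41.84 next round, worth 0.94 × 41.84 = 39.3296 now. The studio offers 39.3296 and keeps 80 − 39.3296 = 40.6704.
Round 2 (the distributor proposes): the studio can get 40.6704 next round, worth 0.53 × 40.6704 = 21.555312 now. The distributor offers 21.555312 and keeps 80 − 21.555312 = 58.444688.
Round 1 (the studio proposes): the distributor can get 58.444688 next round, worth 0.94 × 58.444688 = 54.93800672 now, so the studio offers 54.93800672, keeping 25.06199328.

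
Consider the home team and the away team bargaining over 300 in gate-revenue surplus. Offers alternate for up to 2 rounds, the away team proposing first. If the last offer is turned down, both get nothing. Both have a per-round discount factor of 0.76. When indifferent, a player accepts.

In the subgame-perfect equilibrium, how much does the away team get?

72

Work backward from the last round.
Round 2 (the home team proposes): the away team will accept anything ≥ 0, so the home team offers 0 and keeps 300.
Round 1 (the away team proposes): the home team can get 300 next round, worth 0.76 × 300 = 228 now; the away team offers that and keeps 72.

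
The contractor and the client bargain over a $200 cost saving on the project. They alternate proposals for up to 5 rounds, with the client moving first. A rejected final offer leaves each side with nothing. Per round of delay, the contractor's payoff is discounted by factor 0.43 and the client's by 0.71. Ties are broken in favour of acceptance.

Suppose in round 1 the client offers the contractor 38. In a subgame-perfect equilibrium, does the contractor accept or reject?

Accept

Round 5 (the client proposes): the contractor will accept anything ≥ 0, so the client offers 0 and keeps 200.
Round 4 (the contractor proposes): the client can get 200 next round, worth 0.71 × 200 = 142 now; the contractor offers that and keeps 58.
Round 3 (the client proposes): the contractor can get 58 next round, worth 0.43 × 58 = 24.94 now; the client offers that and keeps 175.06.
Round 2 (the contractor proposes): the client can get 175.06 next round, worth 0.71 × 175.06 = 124.2926 now, so the contractor offers 124.2926, keeping 75.7074.
So by rejecting in round 1, the contractor gets 75.7074 next round, worth 0.43 × 75.7074 = 32.554182 now.
Offer 38 ≥ 32.554182, so the contractor accepts.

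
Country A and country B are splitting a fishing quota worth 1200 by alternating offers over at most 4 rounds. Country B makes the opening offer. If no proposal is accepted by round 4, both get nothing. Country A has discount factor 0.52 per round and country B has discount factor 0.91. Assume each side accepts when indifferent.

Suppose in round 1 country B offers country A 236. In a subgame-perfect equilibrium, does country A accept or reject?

Reject

Round 4 (country A proposes): rejection yields 0 for country B; country A offers 0 and keeps 1200.
Round 3 (country B proposes): country A can get 1200 next round, worth 0.52 × 1200 = 624 now; country B offers that and keeps 576.
Round 2 (country A proposes): country B can get 576 next round, worth 0.91 × 576 = 524.16 now, so country A offers 524.16, keeping 675.84.
So by rejecting in round 1, country A gets 675.84 next round, worth 0.52 × 675.84 = 351.4368 now.
Offer 236 < 351.4368, so country A rejects.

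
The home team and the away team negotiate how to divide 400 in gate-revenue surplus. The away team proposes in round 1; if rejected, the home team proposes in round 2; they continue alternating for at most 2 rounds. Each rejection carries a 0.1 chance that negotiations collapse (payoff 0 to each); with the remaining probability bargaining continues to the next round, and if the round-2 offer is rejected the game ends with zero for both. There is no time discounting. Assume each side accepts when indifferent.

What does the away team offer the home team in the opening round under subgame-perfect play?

360

Round 2 (the home team proposes): the away team will accept anything ≥ 0, so the home team offers 0 and keeps 400.
Round 1 (the away team proposes): rejecting gives the home team an expected 0.9 × 400 = 360; the away team offers that and keeps 40.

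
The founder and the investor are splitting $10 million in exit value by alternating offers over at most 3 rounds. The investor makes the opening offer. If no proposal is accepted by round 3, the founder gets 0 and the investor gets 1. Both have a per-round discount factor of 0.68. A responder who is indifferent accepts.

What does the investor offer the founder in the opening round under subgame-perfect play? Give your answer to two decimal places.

Round 3 (the investor proposes): the founder will accept anything ≥ 0, so the investor offers 0 and keeps 10.
Round 2 (the founder proposes): the investor can get 10 next round, worth 0.68 × 10 = 6.8 now. The founder offers 6.8 and keeps 10 − 6.8 = 3.2.
Round 1 (the investor proposes): the founder can get 3.2 next round, worth 0.68 × 3.2 = 2.176 now; the investor offers that and keeps 7.824.

2.18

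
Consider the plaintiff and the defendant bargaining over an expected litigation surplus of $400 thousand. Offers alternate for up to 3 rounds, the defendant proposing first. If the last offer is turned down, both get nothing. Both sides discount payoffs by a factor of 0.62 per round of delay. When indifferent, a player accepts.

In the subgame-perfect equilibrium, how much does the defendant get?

Round 3 (the defendant proposes): the plaintiff will accept anything ≥ 0, so the defendant offers 0 and keeps 400.
Round 2 (the plaintiff proposes): the defendant can get 400 next round, worth 0.62 × 400 = 248 now, so the plaintiff offers 248, keeping 152.
Round 1 (the defendant proposes): the plaintiff can get 152 next round, worth 0.62 × 152 = 94.24 now. The defendant offers 94.24 and keeps 400 − 94.24 = 305.76.

305.76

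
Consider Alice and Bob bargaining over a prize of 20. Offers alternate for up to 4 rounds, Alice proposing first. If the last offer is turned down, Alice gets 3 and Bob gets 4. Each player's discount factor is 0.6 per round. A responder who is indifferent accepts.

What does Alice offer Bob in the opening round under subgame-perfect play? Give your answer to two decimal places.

8.47

Round 4 (Bob proposes): Alice gets 3 if talks fail, so Bob offers 3 and keeps 17.
Round 3 (Alice proposes): Bob can get 17 next round, worth 0.6 × 17 = 10.2 now, so Alice offers 10.2, keeping 9.8.
Round 2 (Bob proposes): Alice can get 9.8 next round, worth 0.6 × 9.8 = 5.88 now. Bob offers 5.88 and keeps 20 − 5.88 = 14.12.
Round 1 (Alice proposes): Bob can get 14.12 next round, worth 0.6 × 14.12 = 8.472 now, so Alice offers 8.472, keeping 11.528.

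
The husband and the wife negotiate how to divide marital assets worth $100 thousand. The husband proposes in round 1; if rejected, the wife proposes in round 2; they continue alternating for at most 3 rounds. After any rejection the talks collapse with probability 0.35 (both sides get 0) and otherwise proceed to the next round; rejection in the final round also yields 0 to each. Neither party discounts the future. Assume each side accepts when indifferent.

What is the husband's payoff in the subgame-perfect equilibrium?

By backward induction:
Round 3 (the husband proposes): the wife will accept anything ≥ 0, so the husband offers 0 and keeps 100.
Round 2 (the wife proposes): rejecting gives the husband an expected 0.65 × 100 = 65. The wife offers 65 and keeps 100 − 65 = 35.
Round 1 (the husband proposes): rejecting gives the wife an expected 0.65 × 35 = 22.75, so the husband offers 22.75, keeping 77.25.

77.25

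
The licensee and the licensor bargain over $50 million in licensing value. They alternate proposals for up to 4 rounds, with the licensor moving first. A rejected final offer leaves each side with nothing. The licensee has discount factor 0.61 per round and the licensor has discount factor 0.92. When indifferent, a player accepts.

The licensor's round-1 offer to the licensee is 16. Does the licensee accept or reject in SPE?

Work out the licensee's continuation value if the offer is rejected.
Round 4 (the licensee proposes): the licensor will accept anything ≥ 0, so the licensee offers 0 and keeps 50.
Round 3 (the licensor proposes): the licensee can get 50 next round, worth 0.61 × 50 = 30.5 now, so the licensor offers 30.5, keeping 19.5.
Round 2 (the licensee proposes): the licensor can get 19.5 next round, worth 0.92 × 19.5 = 17.94 now, so the licensee offers 17.94, keeping 32.06.
So by rejecting in round 1, the licensee gets 32.06 next round, worth 0.61 × 32.06 = 19.5566 now.
Offer 16 < 19.5566, so the licensee rejects.

Reject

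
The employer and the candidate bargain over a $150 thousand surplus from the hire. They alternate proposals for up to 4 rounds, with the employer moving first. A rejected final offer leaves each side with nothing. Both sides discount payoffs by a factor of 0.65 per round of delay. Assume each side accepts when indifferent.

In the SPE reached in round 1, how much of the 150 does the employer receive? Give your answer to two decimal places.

74.68

Round 4 (the candidate proposes): the employer will accept anything ≥ 0, so the candidate offers 0 and keeps 150.
Round 3 (the employer proposes): the candidate can get 150 next round, worth 0.65 × 150 = 97.5 now. The employer offers 97.5 and keeps 150 − 97.5 = 52.5.
Round 2 (the candidate proposes): the employer can get 52.5 next round, worth 0.65 × 52.5 = 34.125 now, so the candidate offers 34.125, keeping 115.875.
Round 1 (the employer proposes): the candidate can get 115.875 next round, worth 0.65 × 115.875 = 75.31875 now, so the employer offers 75.31875, keeping 74.68125.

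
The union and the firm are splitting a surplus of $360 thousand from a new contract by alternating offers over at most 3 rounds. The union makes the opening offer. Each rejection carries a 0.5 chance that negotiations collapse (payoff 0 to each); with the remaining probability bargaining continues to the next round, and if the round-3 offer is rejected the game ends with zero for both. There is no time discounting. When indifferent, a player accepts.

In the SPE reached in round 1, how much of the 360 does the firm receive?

90

Round 3 (the union proposes): rejection yields 0 for the firm; the union offers 0 and keeps 360.
Round 2 (the firm proposes): rejecting gives the union an expected 0.5 × 360 = 180. The firm offers 180 and keeps 360 − 180 = 180.
Round 1 (the union proposes): rejecting gives the firm an expected 0.5 × 180 = 90, so the union offers 90, keeping 270.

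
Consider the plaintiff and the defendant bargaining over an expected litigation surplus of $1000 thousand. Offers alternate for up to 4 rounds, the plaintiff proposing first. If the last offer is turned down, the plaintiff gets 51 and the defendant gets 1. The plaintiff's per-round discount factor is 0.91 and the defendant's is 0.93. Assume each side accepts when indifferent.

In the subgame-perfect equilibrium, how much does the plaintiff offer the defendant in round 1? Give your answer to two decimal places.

Round 4 (the defendant proposes): the plaintiff gets 51 if talks fail, so the defendant offers 51 and keeps 949.
Round 3 (the plaintiff proposes): the defendant can get 949 next round, worth 0.93 × 949 = 882.57 now. The plaintiff offers 882.57 and keeps 1000 − 882.57 = 117.43.
Round 2 (the defendant proposes): the plaintiff can get 117.43 next round, worth 0.91 × 117.43 = 106.8613 now, so the defendant offers 106.8613, keeping 893.1387.
Round 1 (the plaintiff proposes): the defendant can get 893.1387 next round, worth 0.93 × 893.1387 = 830.618991 now; the plaintiff offers that and keeps 169.381009.

830.62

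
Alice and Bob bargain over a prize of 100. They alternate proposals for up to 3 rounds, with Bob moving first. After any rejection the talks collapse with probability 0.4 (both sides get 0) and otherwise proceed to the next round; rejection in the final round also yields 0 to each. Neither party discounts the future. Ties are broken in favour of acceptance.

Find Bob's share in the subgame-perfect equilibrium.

76

Round 3 (Bob proposes): rejection yields 0 for Alice; Bob offers 0 and keeps 100.
Round 2 (Alice proposes): rejecting gives Bob an expected 0.6 × 100 = 60; Alice offers that and keeps 40.
Round 1 (Bob proposes): rejecting gives Alice an expected 0.6 × 40 = 24. Bob offers 24 and keeps 100 − 24 = 76.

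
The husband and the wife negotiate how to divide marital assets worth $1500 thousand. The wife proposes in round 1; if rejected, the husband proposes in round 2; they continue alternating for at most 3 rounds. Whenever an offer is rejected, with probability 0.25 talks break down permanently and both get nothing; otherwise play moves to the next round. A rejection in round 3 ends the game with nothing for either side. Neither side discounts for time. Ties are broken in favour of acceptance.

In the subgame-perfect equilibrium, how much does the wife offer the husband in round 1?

Round 3 (the wife proposes): the husband will accept anything ≥ 0, so the wife offers 0 and keeps 1500.
Round 2 (the husband proposes): rejecting gives the wife an expected 0.75 × 1500 = 1125. The husband offers 1125 and keeps 1500 − 1125 = 375.
Round 1 (the wife proposes): rejecting gives the husband an expected 0.75 × 375 = 281.25, so the wife offers 281.25, keeping 1218.75.

281.25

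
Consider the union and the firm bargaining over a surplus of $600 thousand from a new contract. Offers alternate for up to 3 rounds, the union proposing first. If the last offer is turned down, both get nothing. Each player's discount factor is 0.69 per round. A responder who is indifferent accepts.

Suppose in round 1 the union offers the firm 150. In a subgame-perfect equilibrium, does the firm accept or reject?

Round 3 (the union proposes): the firm will accept anything ≥ 0, so the union offers 0 and keeps 600.
Round 2 (the firm proposes): the union can get 600 next round, worth 0.69 × 600 = 414 now, so the firm offers 414, keeping 186.
So by rejecting in round 1, the firm gets 186 next round, worth 0.69 × 186 = 128.34 now.
Offer 150 ≥ 128.34, so the firm accepts.

Accept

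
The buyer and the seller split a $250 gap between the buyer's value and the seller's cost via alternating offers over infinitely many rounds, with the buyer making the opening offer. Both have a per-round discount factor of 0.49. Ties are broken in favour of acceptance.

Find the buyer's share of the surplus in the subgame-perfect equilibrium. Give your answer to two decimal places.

When the buyer proposes, the seller accepts any offer worth at least 0.49 times what the seller would get by proposing next round; and vice versa.
This gives x = 250 − 0.49y and y = 250 − 0.49x, where x and y are each side's share when it proposes.
Hence (1 − 0.49·0.49)x = 250(1 − 0.49), i.e. 0.7599·x = 127.5.
x ≈ 167.7852; the seller's share is 250 − x ≈ 82.2148.

167.79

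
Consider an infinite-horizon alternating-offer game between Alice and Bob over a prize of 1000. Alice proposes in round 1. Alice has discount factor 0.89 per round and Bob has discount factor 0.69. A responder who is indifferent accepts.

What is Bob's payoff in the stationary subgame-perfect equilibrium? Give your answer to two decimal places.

196.68

Let x be Alice's share when Alice proposes and y be Bob's share when Bob proposes.
Bob accepts iff offered ≥ 0.69·y, so x = 1000 − 0.69y. Symmetrically y = 1000 − 0.89x.
Substituting: x = 1000 − 0.69(1000 − 0.89x), giving x(1 − 0.89·0.69) = 1000(1 − 0.69).
So x = 1000 × 0.31 / 0.3859 ≈ 803.3169, and Bob receives 1000 − x ≈ 196.6831.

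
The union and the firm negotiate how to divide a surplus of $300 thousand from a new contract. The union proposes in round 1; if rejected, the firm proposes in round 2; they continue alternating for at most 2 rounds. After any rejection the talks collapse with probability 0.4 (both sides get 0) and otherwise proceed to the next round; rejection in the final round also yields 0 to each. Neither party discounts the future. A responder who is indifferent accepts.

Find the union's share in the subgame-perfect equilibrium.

120

Round 2 (the firm proposes): rejection yields 0 for the union; the firm offers 0 and keeps 300.
Round 1 (the union proposes): rejecting gives the firm an expected 0.6 × 300 = 180; the union offers that and keeps 120.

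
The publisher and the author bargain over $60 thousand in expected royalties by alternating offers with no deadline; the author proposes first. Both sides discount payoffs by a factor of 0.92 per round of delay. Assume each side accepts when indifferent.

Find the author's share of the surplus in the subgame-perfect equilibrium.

Let x be the author's share when the author proposes and y be the publisher's share when the publisher proposes.
The publisher accepts iff offered ≥ 0.92·y, so x = 60 − 0.92y. Symmetrically y = 60 − 0.92x.
Substituting: x = 60 − 0.92(60 − 0.92x), giving x(1 − 0.92·0.92) = 60(1 − 0.92).
So x = 60 × 0.08 / 0.1536 = 31.25, and the publisher receives 60 − x = 28.75.

31.25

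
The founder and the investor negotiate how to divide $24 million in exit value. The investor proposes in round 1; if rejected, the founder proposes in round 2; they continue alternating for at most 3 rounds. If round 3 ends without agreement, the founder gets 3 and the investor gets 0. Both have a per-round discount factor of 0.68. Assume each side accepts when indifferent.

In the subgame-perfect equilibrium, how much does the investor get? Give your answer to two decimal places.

Solve by backward induction from round 3.
Round 3 (the investor proposes): the founder gets 3 if talks fail, so the investor offers 3 and keeps 21.
Round 2 (the founder proposes): the investor can get 21 next round, worth 0.68 × 21 = 14.28 now; the founder offers that and keeps 9.72.
Round 1 (the investor proposes): the founder can get 9.72 next round, worth 0.68 × 9.72 = 6.6096 now, so the investor offers 6.6096, keeping 17.3904.

17.39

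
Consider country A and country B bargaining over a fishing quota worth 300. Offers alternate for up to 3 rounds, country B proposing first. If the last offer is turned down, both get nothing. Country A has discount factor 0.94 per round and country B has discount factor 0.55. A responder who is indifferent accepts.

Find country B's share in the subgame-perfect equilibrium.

Round 3 (country B proposes): rejection yields 0 for country A; country B offers 0 and keeps 300.
Round 2 (country A proposes): country B can get 300 next round, worth 0.55 × 300 = 165 now, so country A offers 165, keeping 135.
Round 1 (country B proposes): country A can get 135 next round, worth 0.94 × 135 = 126.9 now; country B offers that and keeps 173.1.

173.1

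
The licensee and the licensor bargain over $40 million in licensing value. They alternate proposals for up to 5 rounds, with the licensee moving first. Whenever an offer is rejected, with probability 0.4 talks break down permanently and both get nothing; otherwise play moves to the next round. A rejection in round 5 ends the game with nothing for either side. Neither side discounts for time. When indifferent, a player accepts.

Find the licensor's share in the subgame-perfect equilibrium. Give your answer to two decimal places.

By backward induction:
Round 5 (the licensee proposes): the licensor will accept anything ≥ 0, so the licensee offers 0 and keeps 40.
Round 4 (the licensor proposes): rejecting gives the licensee an expected 0.6 × 40 = 24, so the licensor offers 24, keeping 16.
Round 3 (the licensee proposes): rejecting gives the licensor an expected 0.6 × 16 = 9.6; the licensee offers that and keeps 30.4.
Round 2 (the licensor proposes): rejecting gives the licensee an expected 0.6 × 30.4 = 18.24. The licensor offers 18.24 and keeps 40 − 18.24 = 21.76.
Round 1 (the licensee proposes): rejecting gives the licensor an expected 0.6 × 21.76 = 13.056; the licensee offers that and keeps 26.944.

13.06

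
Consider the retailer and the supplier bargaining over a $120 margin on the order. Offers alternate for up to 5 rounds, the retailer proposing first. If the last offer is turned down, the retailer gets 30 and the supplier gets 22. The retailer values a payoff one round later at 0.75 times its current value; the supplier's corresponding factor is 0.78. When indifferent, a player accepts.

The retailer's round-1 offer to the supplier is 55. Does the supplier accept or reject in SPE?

Accept

Round 5 (the retailer proposes): the supplier gets 22 if talks fail, so the retailer offers 22 and keeps 98.
Round 4 (the supplier proposes): the retailer can get 98 next round, worth 0.75 × 98 = 73.5 now, so the supplier offers 73.5, keeping 46.5.
Round 3 (the retailer proposes): the supplier can get 46.5 next round, worth 0.78 × 46.5 = 36.27 now, so the retailer offers 36.27, keeping 83.73.
Round 2 (the supplier proposes): the retailer can get 83.73 next round, worth 0.75 × 83.73 = 62.7975 now; the supplier offers that and keeps 57.2025.
So by rejecting in round 1, the supplier gets 57.2025 next round, worth 0.78 × 57.2025 = 44.61795 now.
Offer 55 ≥ 44.61795, so the supplier accepts.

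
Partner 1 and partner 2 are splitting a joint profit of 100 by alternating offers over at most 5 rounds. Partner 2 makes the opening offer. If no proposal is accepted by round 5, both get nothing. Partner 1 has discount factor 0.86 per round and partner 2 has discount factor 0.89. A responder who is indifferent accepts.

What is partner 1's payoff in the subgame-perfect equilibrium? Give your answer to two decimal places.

16.70

By backward induction:
Round 5 (partner 2 proposes): partner 1 will accept anything ≥ 0, so partner 2 offers 0 and keeps 100.
Round 4 (partner 1 proposes): partner 2 can get 100 next round, worth 0.89 × 100 = 89 now. Partner 1 offers 89 and keeps 100 − 89 = 11.
Round 3 (partner 2 proposes): partner 1 can get 11 next round, worth 0.86 × 11 = 9.46 now; partner 2 offers that and keeps 90.54.
Round 2 (partner 1 proposes): partner 2 can get 90.54 next round, worth 0.89 × 90.54 = 80.5806 now; partner 1 offers that and keeps 19.4194.
Round 1 (partner 2 proposes): partner 1 can get 19.4194 next round, worth 0.86 × 19.4194 = 16.700684 now, so partner 2 offers 16.700684, keeping 83.299316.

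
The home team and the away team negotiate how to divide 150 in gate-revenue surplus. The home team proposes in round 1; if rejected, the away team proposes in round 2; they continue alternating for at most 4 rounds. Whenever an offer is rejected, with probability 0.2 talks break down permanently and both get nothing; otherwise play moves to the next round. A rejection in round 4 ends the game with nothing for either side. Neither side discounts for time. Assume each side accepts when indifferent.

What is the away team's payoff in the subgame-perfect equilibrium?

Round 4 (the away team proposes): rejection yields 0 for the home team; the away team offers 0 and keeps 150.
Round 3 (the home team proposes): rejecting gives the away team an expected 0.8 × 150 = 120; the home team offers that and keeps 30.
Round 2 (the away team proposes): rejecting gives the home team an expected 0.8 × 30 = 24; the away team offers that and keeps 126.
Round 1 (the home team proposes): rejecting gives the away team an expected 0.8 × 126 = 100.8; the home team offers that and keeps 49.2.

100.8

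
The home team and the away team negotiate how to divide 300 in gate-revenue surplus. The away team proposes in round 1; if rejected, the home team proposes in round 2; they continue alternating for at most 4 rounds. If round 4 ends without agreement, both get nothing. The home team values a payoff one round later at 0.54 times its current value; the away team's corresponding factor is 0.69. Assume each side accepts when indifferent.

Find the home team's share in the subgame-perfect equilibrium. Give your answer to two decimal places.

110.58

Round 4 (the home team proposes): rejection yields 0 for the away team; the home team offers 0 and keeps 300.
Round 3 (the away team proposes): the home team can get 300 next round, worth 0.54 × 300 = 162 now, so the away team offers 162, keeping 138.
Round 2 (the home team proposes): the away team can get 138 next round, worth 0.69 × 138 = 95.22 now, so the home team offers 95.22, keeping 204.78.
Round 1 (the away team proposes): the home team can get 204.78 next round, worth 0.54 × 204.78 = 110.5812 now; the away team offers that and keeps 189.4188.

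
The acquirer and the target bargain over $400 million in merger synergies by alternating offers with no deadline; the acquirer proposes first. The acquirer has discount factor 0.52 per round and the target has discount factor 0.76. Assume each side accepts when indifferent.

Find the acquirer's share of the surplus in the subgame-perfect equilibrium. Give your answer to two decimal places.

In a stationary SPE each proposer offers the other exactly their discounted continuation value.
If the acquirer keeps x when proposing and the target keeps y when proposing, then x = 400 − 0.76y and y = 400 − 0.52x.
Solving: x = 400(1 − 0.76) / (1 − 0.52·0.76) = 96 / 0.6048 ≈ 158.7302.
The target gets 400 − 158.7302 ≈ 241.2698.

158.73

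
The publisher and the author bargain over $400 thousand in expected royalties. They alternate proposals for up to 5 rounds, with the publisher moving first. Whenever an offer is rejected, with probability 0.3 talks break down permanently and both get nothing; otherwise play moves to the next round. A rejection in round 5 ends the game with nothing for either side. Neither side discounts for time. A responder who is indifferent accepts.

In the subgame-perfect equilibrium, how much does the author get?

125.16

By backward induction:
Round 5 (the publisher proposes): rejection yields 0 for the author; the publisher offers 0 and keeps 400.
Round 4 (the author proposes): rejecting gives the publisher an expected 0.7 × 400 = 280, so the author offers 280, keeping 120.
Round 3 (the publisher proposes): rejecting gives the author an expected 0.7 × 120 = 84. The publisher offers 84 and keeps 400 − 84 = 316.
Round 2 (the author proposes): rejecting gives the publisher an expected 0.7 × 316 = 221.2; the author offers that and keeps 178.8.
Round 1 (the publisher proposes): rejecting gives the author an expected 0.7 × 178.8 = 125.16. The publisher offers 125.16 and keeps 400 − 125.16 = 274.84.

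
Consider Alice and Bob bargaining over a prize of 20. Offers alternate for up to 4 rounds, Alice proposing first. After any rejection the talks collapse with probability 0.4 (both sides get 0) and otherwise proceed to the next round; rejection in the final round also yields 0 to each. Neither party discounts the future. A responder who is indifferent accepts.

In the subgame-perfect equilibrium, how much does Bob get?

Round 4 (Bob proposes): Alice will accept anything ≥ 0, so Bob offers 0 and keeps 20.
Round 3 (Alice proposes): rejecting gives Bob an expected 0.6 × 20 = 12. Alice offers 12 and keeps 20 − 12 = 8.
Round 2 (Bob proposes): rejecting gives Alice an expected 0.6 × 8 = 4.8; Bob offers that and keeps 15.2.
Round 1 (Alice proposes): rejecting gives Bob an expected 0.6 × 15.2 = 9.12. Alice offers 9.12 and keeps 20 − 9.12 = 10.88.

9.12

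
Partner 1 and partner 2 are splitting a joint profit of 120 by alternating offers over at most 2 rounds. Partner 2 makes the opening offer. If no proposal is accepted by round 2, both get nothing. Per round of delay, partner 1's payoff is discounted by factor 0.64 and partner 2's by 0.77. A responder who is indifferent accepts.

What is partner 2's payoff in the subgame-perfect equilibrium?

Round 2 (partner 1 proposes): rejection yields 0 for partner 2; partner 1 offers 0 and keeps 120.
Round 1 (partner 2 proposes): partner 1 can get 120 next round, worth 0.64 × 120 = 76.8 now. Partner 2 offers 76.8 and keeps 120 − 76.8 = 43.2.

43.2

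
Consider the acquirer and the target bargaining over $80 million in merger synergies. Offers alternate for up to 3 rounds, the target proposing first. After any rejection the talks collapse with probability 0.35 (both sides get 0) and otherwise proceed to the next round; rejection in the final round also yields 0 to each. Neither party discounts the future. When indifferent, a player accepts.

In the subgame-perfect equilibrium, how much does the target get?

By backward induction:
Round 3 (the target proposes): rejection yields 0 for the acquirer; the target offers 0 and keeps 80.
Round 2 (the acquirer proposes): rejecting gives the target an expected 0.65 × 80 = 52. The acquirer offers 52 and keeps 80 − 52 = 28.
Round 1 (the target proposes): rejecting gives the acquirer an expected 0.65 × 28 = 18.2. The target offers 18.2 and keeps 80 − 18.2 = 61.8.

61.8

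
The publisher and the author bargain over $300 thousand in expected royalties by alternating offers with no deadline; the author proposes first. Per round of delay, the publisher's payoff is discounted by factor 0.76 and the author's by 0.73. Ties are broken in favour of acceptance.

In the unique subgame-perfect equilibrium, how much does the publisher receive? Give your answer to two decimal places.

Let x be the author's share when the author proposes and y be the publisher's share when the publisher proposes.
The publisher accepts iff offered ≥ 0.76·y, so x = 300 − 0.76y. Symmetrically y = 300 − 0.73x.
Substituting: x = 300 − 0.76(300 − 0.73x), giving x(1 − 0.73·0.76) = 300(1 − 0.76).
So x = 300 × 0.24 / 0.4452 ≈ 161.7251, and the publisher receives 300 − x ≈ 138.2749.

138.27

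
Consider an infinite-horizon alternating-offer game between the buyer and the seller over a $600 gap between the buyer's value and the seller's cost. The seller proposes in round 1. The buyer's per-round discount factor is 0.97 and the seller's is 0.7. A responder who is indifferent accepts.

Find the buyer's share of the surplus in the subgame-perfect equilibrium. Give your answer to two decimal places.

In a stationary SPE each proposer offers the other exactly their discounted continuation value.
If the seller keeps x when proposing and the buyer keeps y when proposing, then x = 600 − 0.97y and y = 600 − 0.7x.
Solving: x = 600(1 − 0.97) / (1 − 0.7·0.97) = 18 / 0.321 ≈ 56.0748.
The buyer gets 600 − 56.0748 ≈ 543.9252.

543.93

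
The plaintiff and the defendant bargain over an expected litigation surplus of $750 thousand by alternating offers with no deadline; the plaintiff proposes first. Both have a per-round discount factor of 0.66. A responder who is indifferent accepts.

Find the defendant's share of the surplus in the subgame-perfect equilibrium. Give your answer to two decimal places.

298.19

When the plaintiff proposes, the defendant accepts any offer worth at least 0.66 times what the defendant would get by proposing next round; and vice versa.
This gives x = 750 − 0.66y and y = 750 − 0.66x, where x and y are each side's share when it proposes.
Hence (1 − 0.66·0.66)x = 750(1 − 0.66), i.e. 0.5644·x = 255.
x ≈ 451.8072; the defendant's share is 750 − x ≈ 298.1928.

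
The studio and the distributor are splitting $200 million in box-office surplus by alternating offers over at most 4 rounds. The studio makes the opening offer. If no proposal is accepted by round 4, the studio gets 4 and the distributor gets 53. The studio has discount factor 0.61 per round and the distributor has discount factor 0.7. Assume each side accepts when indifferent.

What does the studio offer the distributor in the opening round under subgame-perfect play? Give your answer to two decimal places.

113.18

Round 4 (the distributor proposes): the studio gets 4 if talks fail, so the distributor offers 4 and keeps 196.
Round 3 (the studio proposes): the distributor can get 196 next round, worth 0.7 × 196 = 137.2 now, so the studio offers 137.2, keeping 62.8.
Round 2 (the distributor proposes): the studio can get 62.8 next round, worth 0.61 × 62.8 = 38.308 now; the distributor offers that and keeps 161.692.
Round 1 (the studio proposes): the distributor can get 161.692 next round, worth 0.7 × 161.692 = 113.1844 now, so the studio offers 113.1844, keeping 86.8156.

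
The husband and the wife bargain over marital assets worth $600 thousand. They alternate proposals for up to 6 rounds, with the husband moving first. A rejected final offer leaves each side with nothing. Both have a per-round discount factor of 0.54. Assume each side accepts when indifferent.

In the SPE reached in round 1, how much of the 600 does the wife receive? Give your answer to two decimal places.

Round 6 (the wife proposes): the husband will accept anything ≥ 0, so the wife offers 0 and keeps 600.
Round 5 (the husband proposes): the wife can get 600 next round, worth 0.54 × 600 = 324 now, so the husband offers 324, keeping 276.
Round 4 (the wife proposes): the husband can get 276 next round, worth 0.54 × 276 = 149.04 now, so the wife offers 149.04, keeping 450.96.
Round 3 (the husband proposes): the wife can get 450.96 next round, worth 0.54 × 450.96 = 243.5184 now. The husband offers 243.5184 and keeps 600 − 243.5184 = 356.4816.
Round 2 (the wife proposes): the husband can get 356.4816 next round, worth 0.54 × 356.4816 = 192.500064 now; the wife offers that and keeps 407.499936.
Round 1 (the husband proposes): the wife can get 407.499936 next round, worth 0.54 × 407.499936 = 220.04996544 now; the husband offers that and keeps 379.95003456.

220.05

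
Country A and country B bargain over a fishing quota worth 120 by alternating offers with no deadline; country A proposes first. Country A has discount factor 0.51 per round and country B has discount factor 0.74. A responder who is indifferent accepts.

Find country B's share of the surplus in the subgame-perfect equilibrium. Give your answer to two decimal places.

Let x be country A's share when country A proposes and y be country B's share when country B proposes.
Country B accepts iff offered ≥ 0.74·y, so x = 120 − 0.74y. Symmetrically y = 120 − 0.51x.
Substituting: x = 120 − 0.74(120 − 0.51x), giving x(1 − 0.51·0.74) = 120(1 − 0.74).
So x = 120 × 0.26 / 0.6226 ≈ 50.1124, and country B receives 120 − x ≈ 69.8876.

69.89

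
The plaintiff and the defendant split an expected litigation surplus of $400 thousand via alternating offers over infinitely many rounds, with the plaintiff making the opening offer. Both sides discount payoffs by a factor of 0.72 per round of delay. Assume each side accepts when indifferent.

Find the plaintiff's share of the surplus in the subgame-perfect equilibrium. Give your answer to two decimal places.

In a stationary SPE each proposer offers the other exactly their discounted continuation value.
If the plaintiff keeps x when proposing and the defendant keeps y when proposing, then x = 400 − 0.72y and y = 400 − 0.72x.
Solving: x = 400(1 − 0.72) / (1 − 0.72·0.72) = 112 / 0.4816 ≈ 232.5581.
The defendant gets 400 − 232.5581 ≈ 167.4419.

232.56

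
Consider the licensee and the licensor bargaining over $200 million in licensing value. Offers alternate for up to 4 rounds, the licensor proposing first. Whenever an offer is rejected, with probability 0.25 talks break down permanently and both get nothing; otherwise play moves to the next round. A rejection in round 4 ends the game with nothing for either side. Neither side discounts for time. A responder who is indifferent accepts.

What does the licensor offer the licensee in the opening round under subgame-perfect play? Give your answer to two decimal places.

121.88

Round 4 (the licensee proposes): the licensor will accept anything ≥ 0, so the licensee offers 0 and keeps 200.
Round 3 (the licensor proposes): rejecting gives the licensee an expected 0.75 × 200 = 150; the licensor offers that and keeps 50.
Round 2 (the licensee proposes): rejecting gives the licensor an expected 0.75 × 50 = 37.5. The licensee offers 37.5 and keeps 200 − 37.5 = 162.5.
Round 1 (the licensor proposes): rejecting gives the licensee an expected 0.75 × 162.5 = 121.875. The licensor offers 121.875 and keeps 200 − 121.875 = 78.125.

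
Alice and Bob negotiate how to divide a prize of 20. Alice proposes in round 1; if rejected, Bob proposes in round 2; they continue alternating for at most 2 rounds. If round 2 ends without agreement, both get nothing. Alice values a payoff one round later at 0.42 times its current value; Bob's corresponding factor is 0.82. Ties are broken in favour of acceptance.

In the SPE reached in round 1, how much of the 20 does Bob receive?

Work backward from the last round.
Round 2 (Bob proposes): rejection yields 0 for Alice; Bob offers 0 and keeps 20.
Round 1 (Alice proposes): Bob can get 20 next round, worth 0.82 × 20 = 16.4 now. Alice offers 16.4 and keeps 20 − 16.4 = 3.6.

16.4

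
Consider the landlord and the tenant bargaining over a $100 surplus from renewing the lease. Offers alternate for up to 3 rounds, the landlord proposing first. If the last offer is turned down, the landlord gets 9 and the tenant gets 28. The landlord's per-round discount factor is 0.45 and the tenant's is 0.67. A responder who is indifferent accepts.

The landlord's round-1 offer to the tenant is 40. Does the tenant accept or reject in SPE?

Reject

Work out the tenant's continuation value if the offer is rejected.
Round 3 (the landlord proposes): the tenant gets 28 if talks fail, so the landlord offers 28 and keeps 72.
Round 2 (the tenant proposes): the landlord can get 72 next round, worth 0.45 × 72 = 32.4 now; the tenant offers that and keeps 67.6.
So by rejecting in round 1, the tenant gets 67.6 next round, worth 0.67 × 67.6 = 45.292 now.
Offer 40 < 45.292, so the tenant rejects.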